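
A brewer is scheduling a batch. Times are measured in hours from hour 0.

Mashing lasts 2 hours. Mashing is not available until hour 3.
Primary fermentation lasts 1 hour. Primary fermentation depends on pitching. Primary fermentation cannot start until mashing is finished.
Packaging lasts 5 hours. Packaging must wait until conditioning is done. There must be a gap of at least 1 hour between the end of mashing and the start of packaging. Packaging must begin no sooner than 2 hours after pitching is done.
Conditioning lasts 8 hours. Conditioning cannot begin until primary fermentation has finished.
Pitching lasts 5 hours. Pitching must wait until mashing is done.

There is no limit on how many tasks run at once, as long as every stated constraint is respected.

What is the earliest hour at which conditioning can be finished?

Mashing waits on its own release at hour 3, so it starts at hour 3 and finishes at 3 + 2 = hour 5.
Pitching cannot begin until mashing (finishes hour 5). It runs from hour 5 to 5 + 5 = hour 10.
For primary fermentation: pitching (finishes hour 10); mashing (finishes hour 5). Taking the maximum gives a start of hour 10, and it finishes at 10 + 1 = hour 11.
Conditioning waits on primary fermentation (finishes hour 11), so it starts at hour 11 and finishes at 11 + 8 = hour 19.

19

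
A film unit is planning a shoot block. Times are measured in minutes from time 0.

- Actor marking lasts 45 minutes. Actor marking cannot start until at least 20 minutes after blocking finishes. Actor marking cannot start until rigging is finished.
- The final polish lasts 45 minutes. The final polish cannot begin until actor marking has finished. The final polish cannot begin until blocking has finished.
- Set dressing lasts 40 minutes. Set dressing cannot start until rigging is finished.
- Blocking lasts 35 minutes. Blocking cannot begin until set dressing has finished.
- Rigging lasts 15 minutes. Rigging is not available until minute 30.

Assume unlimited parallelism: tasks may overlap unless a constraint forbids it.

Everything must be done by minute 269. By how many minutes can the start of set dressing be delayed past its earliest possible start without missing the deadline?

Rigging cannot begin until its own release at minute 30. It runs from minute 30 to 30 + 15 = minute 45.
Set dressing waits on rigging (finishes minute 45), so it starts at minute 45 and finishes at 45 + 40 = minute 85.

Working backward from the deadline:
Nothing follows the final polish; the deadline of minute 269 is its only limit. It must start by 269 − 45 = minute 224.
Actor marking must finish before the final polish (must start by minute 224). With a 45-minute duration, actor marking must start by 224 − 45 = minute 179.
Blocking has several dependents: actor marking (must start by minute 179, minus 20-minute gap → minute 159); the final polish (must start by minute 224). The earliest of those limits is minute 159, so blocking must start by 159 − 35 = minute 124.
Since blocking (must start by minute 124) depends on it, set dressing must finish by minute 124. Backing off its 40-minute duration gives a latest start of minute 84.
So set dressing can start as early as minute 45 and as late as minute 84, giving 84 − 45 = 39 minutes of slack.

39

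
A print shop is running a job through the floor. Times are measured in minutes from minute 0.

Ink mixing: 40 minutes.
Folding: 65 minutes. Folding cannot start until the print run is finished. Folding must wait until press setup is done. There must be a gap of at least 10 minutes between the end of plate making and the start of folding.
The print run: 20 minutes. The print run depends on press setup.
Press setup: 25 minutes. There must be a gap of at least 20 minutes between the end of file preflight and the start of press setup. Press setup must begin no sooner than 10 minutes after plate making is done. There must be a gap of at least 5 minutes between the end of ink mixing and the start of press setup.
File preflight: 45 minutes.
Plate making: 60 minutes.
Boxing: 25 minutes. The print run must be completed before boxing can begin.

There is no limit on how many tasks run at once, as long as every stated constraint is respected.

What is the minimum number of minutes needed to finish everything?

180

Nothing blocks ink mixing, so it runs from minute 0 to minute 40.
Nothing blocks plate making, so it runs from minute 0 to minute 60.
File preflight can start immediately at minute 0; it finishes at minute 45.
Press setup cannot start until file preflight (finishes minute 45, plus 20-minute gap → minute 65); plate making (finishes minute 60, plus 10-minute gap → minute 70); ink mixing (finishes minute 40, plus 5-minute gap → minute 45). The controlling bound is minute 70, so press setup finishes at 70 + 25 = minute 95.
The print run cannot begin until press setup (finishes minute 95). It runs from minute 95 to 95 + 20 = minute 115.
After the print run (finishes minute 115), boxing can start at minute 115 and finishes at minute 140.
Folding needs all of the print run (finishes minute 115); press setup (finishes minute 95); plate making (finishes minute 60, plus 10-minute gap → minute 70). That puts its earliest start at minute 115; it finishes at 115 + 65 = minute 180.
All tasks are finished once the last one completes. Finish times: File preflight at 45, Plate making at 60, Ink mixing at 40, Press setup at 95, The print run at 115, Folding at 180, Boxing at 140. The latest is minute 180.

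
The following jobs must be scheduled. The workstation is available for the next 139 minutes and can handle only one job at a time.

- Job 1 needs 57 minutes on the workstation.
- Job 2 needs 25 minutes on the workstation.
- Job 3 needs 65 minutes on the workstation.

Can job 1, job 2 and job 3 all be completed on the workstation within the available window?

No

Running back to back, the jobs need 57 + 25 + 65 = 147 minutes on the workstation.
Since 147 > 139, they cannot all fit.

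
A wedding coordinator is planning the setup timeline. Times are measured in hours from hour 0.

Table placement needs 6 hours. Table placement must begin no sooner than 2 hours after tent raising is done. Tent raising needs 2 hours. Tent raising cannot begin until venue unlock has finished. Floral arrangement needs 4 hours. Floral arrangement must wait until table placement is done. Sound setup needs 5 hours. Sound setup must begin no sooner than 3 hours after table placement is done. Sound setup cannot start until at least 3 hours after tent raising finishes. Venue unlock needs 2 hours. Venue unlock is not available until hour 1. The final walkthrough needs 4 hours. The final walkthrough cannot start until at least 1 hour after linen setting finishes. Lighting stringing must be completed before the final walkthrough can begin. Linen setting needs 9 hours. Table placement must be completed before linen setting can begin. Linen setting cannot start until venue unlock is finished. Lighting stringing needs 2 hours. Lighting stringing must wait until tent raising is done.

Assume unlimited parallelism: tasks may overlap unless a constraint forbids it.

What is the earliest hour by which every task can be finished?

Venue unlock cannot begin until its own release at hour 1. It runs from hour 1 to 1 + 2 = hour 3.
Tent raising cannot begin until venue unlock (finishes hour 3). It runs from hour 3 to 3 + 2 = hour 5.
After tent raising (finishes hour 5), lighting stringing can start at hour 5 and finishes at hour 7.
After tent raising (finishes hour 5, plus 2-hour gap → hour 7), table placement can start at hour 7 and finishes at hour 13.
For sound setup: table placement (finishes hour 13, plus 3-hour gap → hour 16); tent raising (finishes hour 5, plus 3-hour gap → hour 8). Taking the maximum gives a start of hour 16, and it finishes at 16 + 5 = hour 21.
Floral arrangement waits on table placement (finishes hour 13), so it starts at hour 13 and finishes at 13 + 4 = hour 17.
Linen setting needs all of table placement (finishes hour 13); venue unlock (finishes hour 3). That puts its earliest start at hour 13; it finishes at 13 + 9 = hour 22.
For the final walkthrough: linen setting (finishes hour 22, plus 1-hour gap → hour 23); lighting stringing (finishes hour 7). Taking the maximum gives a start of hour 23, and it finishes at 23 + 4 = hour 27.
All tasks are finished once the last one completes. Finish times: Venue unlock at 3, Tent raising at 5, Table placement at 13, Linen setting at 22, Floral arrangement at 17, Lighting stringing at 7, Sound setup at 21, The final walkthrough at 27. The latest is hour 27.

27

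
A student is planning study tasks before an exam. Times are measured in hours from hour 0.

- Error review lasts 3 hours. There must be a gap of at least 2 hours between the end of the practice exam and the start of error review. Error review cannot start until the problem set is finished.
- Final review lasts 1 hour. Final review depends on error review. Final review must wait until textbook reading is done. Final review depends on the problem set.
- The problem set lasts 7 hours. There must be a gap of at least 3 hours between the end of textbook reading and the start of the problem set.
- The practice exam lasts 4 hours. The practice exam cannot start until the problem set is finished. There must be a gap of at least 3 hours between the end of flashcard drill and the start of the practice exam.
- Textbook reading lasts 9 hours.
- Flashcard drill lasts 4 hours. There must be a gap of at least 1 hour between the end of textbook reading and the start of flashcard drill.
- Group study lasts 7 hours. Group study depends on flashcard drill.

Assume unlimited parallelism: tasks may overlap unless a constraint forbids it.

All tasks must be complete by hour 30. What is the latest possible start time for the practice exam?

Final review has no dependents, so it just needs to finish by hour 30. Starting by 30 − 1 = hour 29 achieves that.
Error review has to be done before final review (must start by hour 29). That means finishing by hour 29, i.e. starting by 29 − 3 = hour 26.
The practice exam must finish before error review (must start by hour 26, minus 2-hour gap → hour 24). With a 4-hour duration, the practice exam must start by 24 − 4 = hour 20.

20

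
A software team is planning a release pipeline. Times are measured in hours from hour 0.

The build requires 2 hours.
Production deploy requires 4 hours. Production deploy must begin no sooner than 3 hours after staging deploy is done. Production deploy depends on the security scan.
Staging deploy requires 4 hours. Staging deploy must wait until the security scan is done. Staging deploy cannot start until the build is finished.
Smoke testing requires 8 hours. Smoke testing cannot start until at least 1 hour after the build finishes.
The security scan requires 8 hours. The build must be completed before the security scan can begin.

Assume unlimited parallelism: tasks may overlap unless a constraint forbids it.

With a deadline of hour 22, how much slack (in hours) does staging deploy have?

1

The build has no prerequisites, so it starts at hour 0 and finishes at hour 2.
The security scan cannot begin until the build (finishes hour 2). It runs from hour 2 to 2 + 8 = hour 10.
Staging deploy cannot start until the security scan (finishes hour 10); the build (finishes hour 2). The controlling bound is hour 10, so staging deploy finishes at 10 + 4 = hour 14.

Working backward from the deadline:
To finish by hour 22, production deploy (duration 4) must start no later than hour 18.
Staging deploy feeds into production deploy (must start by hour 18, minus 3-hour gap → hour 15); so staging deploy must finish by hour 15 and therefore start by hour 11.
So staging deploy can start as early as hour 10 and as late as hour 11, giving 11 − 10 = 1 hour of slack.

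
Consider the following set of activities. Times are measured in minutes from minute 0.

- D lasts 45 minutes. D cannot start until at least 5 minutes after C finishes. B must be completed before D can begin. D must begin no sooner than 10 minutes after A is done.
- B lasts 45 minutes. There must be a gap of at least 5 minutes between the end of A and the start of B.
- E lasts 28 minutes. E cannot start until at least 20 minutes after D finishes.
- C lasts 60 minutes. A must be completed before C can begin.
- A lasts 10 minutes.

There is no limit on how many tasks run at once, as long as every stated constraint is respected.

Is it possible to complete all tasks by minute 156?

No

A has no prerequisites, so it starts at minute 0 and finishes at minute 10.
After A (finishes minute 10), C can start at minute 10 and finishes at minute 70.
After A (finishes minute 10, plus 5-minute gap → minute 15), B can start at minute 15 and finishes at minute 60.
D needs all of C (finishes minute 70, plus 5-minute gap → minute 75); B (finishes minute 60); A (finishes minute 10, plus 10-minute gap → minute 20). That puts its earliest start at minute 75; it finishes at 75 + 45 = minute 120.
After D (finishes minute 120, plus 20-minute gap → minute 140), E can start at minute 140 and finishes at minute 168.
The earliest everything can be done is minute 168, which is after the deadline of 156, so it is not possible.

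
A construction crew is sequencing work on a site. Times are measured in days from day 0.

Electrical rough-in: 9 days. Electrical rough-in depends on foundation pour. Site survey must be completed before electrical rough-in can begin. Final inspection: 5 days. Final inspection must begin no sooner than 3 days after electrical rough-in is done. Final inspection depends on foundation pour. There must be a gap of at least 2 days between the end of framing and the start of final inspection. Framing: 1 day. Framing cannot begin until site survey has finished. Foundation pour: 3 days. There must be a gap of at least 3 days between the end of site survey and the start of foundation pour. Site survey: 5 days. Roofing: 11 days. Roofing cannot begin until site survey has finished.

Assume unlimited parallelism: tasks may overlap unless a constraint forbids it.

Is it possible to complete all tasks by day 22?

No

Nothing blocks site survey, so it runs from day 0 to day 5.
Roofing cannot begin until site survey (finishes day 5). It runs from day 5 to 5 + 11 = day 16.
Framing waits on site survey (finishes day 5), so it starts at day 5 and finishes at 5 + 1 = day 6.
After site survey (finishes day 5, plus 3-day gap → day 8), foundation pour can start at day 8 and finishes at day 11.
For electrical rough-in: foundation pour (finishes day 11); site survey (finishes day 5). Taking the maximum gives a start of day 11, and it finishes at 11 + 9 = day 20.
Final inspection cannot start until electrical rough-in (finishes day 20, plus 3-day gap → day 23); foundation pour (finishes day 11); framing (finishes day 6, plus 2-day gap → day 8). The controlling bound is day 23, so final inspection finishes at 23 + 5 = day 28.
The earliest everything can be done is day 28, which is after the deadline of 22, so it is not possible.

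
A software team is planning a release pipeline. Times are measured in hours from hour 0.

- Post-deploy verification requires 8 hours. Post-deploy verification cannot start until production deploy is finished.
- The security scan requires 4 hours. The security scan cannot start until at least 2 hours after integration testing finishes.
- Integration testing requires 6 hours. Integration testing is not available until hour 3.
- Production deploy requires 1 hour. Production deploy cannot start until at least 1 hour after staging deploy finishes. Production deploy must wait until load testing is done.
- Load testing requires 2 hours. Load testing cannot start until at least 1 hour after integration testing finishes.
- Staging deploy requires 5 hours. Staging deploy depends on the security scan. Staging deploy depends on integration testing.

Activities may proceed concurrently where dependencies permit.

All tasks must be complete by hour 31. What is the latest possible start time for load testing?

Nothing follows post-deploy verification; the deadline of hour 31 is its only limit. It must start by 31 − 8 = hour 23.
Since post-deploy verification (must start by hour 23) depends on it, production deploy must finish by hour 23. Backing off its 1-hour duration gives a latest start of hour 22.
Since production deploy (must start by hour 22) depends on it, load testing must finish by hour 22. Backing off its 2-hour duration gives a latest start of hour 20.

20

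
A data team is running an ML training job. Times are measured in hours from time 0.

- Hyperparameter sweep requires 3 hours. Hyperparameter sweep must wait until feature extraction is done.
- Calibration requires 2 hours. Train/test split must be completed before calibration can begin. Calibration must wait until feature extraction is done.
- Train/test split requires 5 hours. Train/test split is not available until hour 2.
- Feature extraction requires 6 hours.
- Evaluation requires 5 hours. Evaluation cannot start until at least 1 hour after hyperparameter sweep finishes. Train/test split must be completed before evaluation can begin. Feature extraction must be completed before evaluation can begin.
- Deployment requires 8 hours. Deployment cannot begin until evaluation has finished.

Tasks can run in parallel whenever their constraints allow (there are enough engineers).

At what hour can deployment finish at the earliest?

23

After its own release at hour 2, train/test split can start at hour 2 and finishes at hour 7.
Feature extraction can start immediately at hour 0; it finishes at hour 6.
After feature extraction (finishes hour 6), hyperparameter sweep can start at hour 6 and finishes at hour 9.
Evaluation needs all of hyperparameter sweep (finishes hour 9, plus 1-hour gap → hour 10); train/test split (finishes hour 7); feature extraction (finishes hour 6). That puts its earliest start at hour 10; it finishes at 10 + 5 = hour 15.
Deployment cannot begin until evaluation (finishes hour 15). It runs from hour 15 to 15 + 8 = hour 23.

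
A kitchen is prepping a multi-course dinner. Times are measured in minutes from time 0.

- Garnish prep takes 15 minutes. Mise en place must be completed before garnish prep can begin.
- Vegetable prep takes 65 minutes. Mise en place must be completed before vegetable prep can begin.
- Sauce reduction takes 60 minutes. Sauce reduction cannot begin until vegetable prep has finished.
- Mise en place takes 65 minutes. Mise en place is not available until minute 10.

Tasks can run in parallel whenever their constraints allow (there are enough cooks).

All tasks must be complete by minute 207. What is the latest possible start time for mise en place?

To finish by minute 207, sauce reduction (duration 60) must start no later than minute 147.
Vegetable prep must finish before sauce reduction (must start by minute 147). With a 65-minute duration, vegetable prep must start by 147 − 65 = minute 82.
To finish by minute 207, garnish prep (duration 15) must start no later than minute 192.
Mise en place must finish in time for vegetable prep (must start by minute 82); garnish prep (must start by minute 192). The tightest is minute 82, so mise en place must start by 82 − 65 = minute 17.

17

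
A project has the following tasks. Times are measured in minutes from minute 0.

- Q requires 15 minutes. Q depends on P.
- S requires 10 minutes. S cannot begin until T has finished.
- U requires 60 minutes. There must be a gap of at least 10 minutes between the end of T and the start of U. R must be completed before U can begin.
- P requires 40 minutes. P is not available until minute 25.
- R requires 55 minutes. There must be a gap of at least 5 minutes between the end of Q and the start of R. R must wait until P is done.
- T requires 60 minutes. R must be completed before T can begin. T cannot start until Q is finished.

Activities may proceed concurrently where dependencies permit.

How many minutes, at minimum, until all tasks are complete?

270

After its own release at minute 25, P can start at minute 25 and finishes at minute 65.
After P (finishes minute 65), Q can start at minute 65 and finishes at minute 80.
R cannot start until Q (finishes minute 80, plus 5-minute gap → minute 85); P (finishes minute 65). The controlling bound is minute 85, so R finishes at 85 + 55 = minute 140.
T needs all of R (finishes minute 140); Q (finishes minute 80). That puts its earliest start at minute 140; it finishes at 140 + 60 = minute 200.
U needs all of T (finishes minute 200, plus 10-minute gap → minute 210); R (finishes minute 140). That puts its earliest start at minute 210; it finishes at 210 + 60 = minute 270.
S cannot begin until T (finishes minute 200). It runs from minute 200 to 200 + 10 = minute 210.
All tasks are finished once the last one completes. Finish times: P at 65, Q at 80, R at 140, S at 210, T at 200, U at 270. The latest is minute 270.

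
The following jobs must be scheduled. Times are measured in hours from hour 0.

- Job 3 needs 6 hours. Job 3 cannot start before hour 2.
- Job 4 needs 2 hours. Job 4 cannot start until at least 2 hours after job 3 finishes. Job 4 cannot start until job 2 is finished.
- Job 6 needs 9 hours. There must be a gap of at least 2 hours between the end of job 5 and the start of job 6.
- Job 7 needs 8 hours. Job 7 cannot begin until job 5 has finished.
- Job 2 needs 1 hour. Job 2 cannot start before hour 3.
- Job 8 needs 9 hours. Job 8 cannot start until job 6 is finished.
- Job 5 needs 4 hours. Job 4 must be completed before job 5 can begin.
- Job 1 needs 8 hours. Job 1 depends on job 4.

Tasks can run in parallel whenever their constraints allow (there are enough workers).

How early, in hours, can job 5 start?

Job 3 cannot begin until its own release at hour 2. It runs from hour 2 to 2 + 6 = hour 8.
Job 2 cannot begin until its own release at hour 3. It runs from hour 3 to 3 + 1 = hour 4.
Job 4 has to wait for job 3 (finishes hour 8, plus 2-hour gap → hour 10); job 2 (finishes hour 4). The latest of these is hour 10, so job 4 runs hour 10 to 10 + 2 = hour 12.
Job 5 waits on job 4 (finishes hour 12), so the earliest it can start is hour 12.

12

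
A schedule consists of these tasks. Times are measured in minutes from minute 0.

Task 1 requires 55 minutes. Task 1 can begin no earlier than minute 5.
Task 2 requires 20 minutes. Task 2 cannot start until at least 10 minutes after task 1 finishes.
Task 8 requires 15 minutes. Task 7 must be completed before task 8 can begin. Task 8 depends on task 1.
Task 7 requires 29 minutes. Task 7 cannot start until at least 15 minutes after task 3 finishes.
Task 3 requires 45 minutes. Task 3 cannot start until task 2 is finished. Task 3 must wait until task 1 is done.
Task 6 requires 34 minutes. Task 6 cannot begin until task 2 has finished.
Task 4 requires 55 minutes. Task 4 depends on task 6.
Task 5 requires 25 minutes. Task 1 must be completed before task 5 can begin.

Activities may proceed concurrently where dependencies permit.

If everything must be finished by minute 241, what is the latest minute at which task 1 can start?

52

Nothing follows task 8; the deadline of minute 241 is its only limit. It must start by 241 − 15 = minute 226.
Task 7 feeds into task 8 (must start by minute 226); so task 7 must finish by minute 226 and therefore start by minute 197.
Since task 7 (must start by minute 197, minus 15-minute gap → minute 182) depends on it, task 3 must finish by minute 182. Backing off its 45-minute duration gives a latest start of minute 137.
To finish by minute 241, task 4 (duration 55) must start no later than minute 186.
Task 6 must finish before task 4 (must start by minute 186). With a 34-minute duration, task 6 must start by 186 − 34 = minute 152.
For task 2: task 3 (must start by minute 137); task 6 (must start by minute 152). The most restrictive is minute 137; with a 20-minute duration, task 2 must start by minute 117.
Task 5 has no dependents, so it just needs to finish by minute 241. Starting by 241 − 25 = minute 216 achieves that.
For task 1: task 2 (must start by minute 117, minus 10-minute gap → minute 107); task 3 (must start by minute 137); task 5 (must start by minute 216); task 8 (must start by minute 226). The most restrictive is minute 107; with a 55-minute duration, task 1 must start by minute 52.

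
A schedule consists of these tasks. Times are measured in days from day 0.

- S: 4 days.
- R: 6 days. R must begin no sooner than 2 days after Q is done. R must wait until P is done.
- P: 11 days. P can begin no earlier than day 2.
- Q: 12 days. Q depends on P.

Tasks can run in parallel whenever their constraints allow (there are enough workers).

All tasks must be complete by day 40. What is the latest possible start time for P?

9

R has no dependents, so it just needs to finish by day 40. Starting by 40 − 6 = day 34 achieves that.
Q has to be done before R (must start by day 34, minus 2-day gap → day 32). That means finishing by day 32, i.e. starting by 32 − 12 = day 20.
For P: Q (must start by day 20); R (must start by day 34). The most restrictive is day 20; with an 11-day duration, P must start by day 9.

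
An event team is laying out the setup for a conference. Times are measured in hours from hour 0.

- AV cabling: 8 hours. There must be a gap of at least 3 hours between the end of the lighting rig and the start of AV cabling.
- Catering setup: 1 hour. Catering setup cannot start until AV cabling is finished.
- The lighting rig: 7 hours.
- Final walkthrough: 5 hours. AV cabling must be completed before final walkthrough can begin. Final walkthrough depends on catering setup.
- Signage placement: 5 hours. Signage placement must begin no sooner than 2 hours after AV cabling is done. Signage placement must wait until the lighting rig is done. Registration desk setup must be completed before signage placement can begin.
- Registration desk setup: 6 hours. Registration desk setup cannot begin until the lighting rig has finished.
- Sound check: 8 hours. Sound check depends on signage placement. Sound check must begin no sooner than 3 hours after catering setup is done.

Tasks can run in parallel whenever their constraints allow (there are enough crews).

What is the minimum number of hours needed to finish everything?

33

Nothing blocks the lighting rig, so it runs from hour 0 to hour 7.
After the lighting rig (finishes hour 7), registration desk setup can start at hour 7 and finishes at hour 13.
AV cabling cannot begin until the lighting rig (finishes hour 7, plus 3-hour gap → hour 10). It runs from hour 10 to 10 + 8 = hour 18.
After AV cabling (finishes hour 18), catering setup can start at hour 18 and finishes at hour 19.
Final walkthrough cannot start until AV cabling (finishes hour 18); catering setup (finishes hour 19). The controlling bound is hour 19, so final walkthrough finishes at 19 + 5 = hour 24.
For signage placement: AV cabling (finishes hour 18, plus 2-hour gap → hour 20); the lighting rig (finishes hour 7); registration desk setup (finishes hour 13). Taking the maximum gives a start of hour 20, and it finishes at 20 + 5 = hour 25.
Sound check has to wait for signage placement (finishes hour 25); catering setup (finishes hour 19, plus 3-hour gap → hour 22). The latest of these is hour 25, so sound check runs hour 25 to 25 + 8 = hour 33.
All tasks are finished once the last one completes. Finish times: The lighting rig at 7, AV cabling at 18, Registration desk setup at 13, Signage placement at 25, Catering setup at 19, Sound check at 33, Final walkthrough at 24. The latest is hour 33.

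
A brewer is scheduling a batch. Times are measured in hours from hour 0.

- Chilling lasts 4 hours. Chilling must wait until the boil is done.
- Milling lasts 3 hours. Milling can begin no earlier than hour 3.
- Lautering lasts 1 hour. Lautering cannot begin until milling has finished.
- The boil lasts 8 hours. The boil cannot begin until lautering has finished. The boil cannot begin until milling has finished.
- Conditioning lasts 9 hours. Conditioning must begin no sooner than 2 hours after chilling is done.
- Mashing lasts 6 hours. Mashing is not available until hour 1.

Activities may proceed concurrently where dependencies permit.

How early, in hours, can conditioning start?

Milling waits on its own release at hour 3, so it starts at hour 3 and finishes at 3 + 3 = hour 6.
Lautering cannot begin until milling (finishes hour 6). It runs from hour 6 to 6 + 1 = hour 7.
The boil cannot start until lautering (finishes hour 7); milling (finishes hour 6). The controlling bound is hour 7, so the boil finishes at 7 + 8 = hour 15.
Chilling cannot begin until the boil (finishes hour 15). It runs from hour 15 to 15 + 4 = hour 19.
Conditioning waits on chilling (finishes hour 19, plus 2-hour gap → hour 21), so the earliest it can start is hour 21.

21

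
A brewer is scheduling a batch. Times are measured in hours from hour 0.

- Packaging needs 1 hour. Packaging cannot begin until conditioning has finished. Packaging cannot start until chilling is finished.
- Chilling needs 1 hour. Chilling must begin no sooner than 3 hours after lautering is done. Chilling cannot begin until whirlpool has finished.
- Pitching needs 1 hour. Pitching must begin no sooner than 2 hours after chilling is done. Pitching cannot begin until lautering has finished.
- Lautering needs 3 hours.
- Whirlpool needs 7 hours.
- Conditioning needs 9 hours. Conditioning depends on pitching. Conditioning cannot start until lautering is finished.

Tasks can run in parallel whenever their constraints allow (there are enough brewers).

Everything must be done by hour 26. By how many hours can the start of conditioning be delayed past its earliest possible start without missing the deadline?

5

Nothing blocks whirlpool, so it runs from hour 0 to hour 7.
Lautering has no prerequisites, so it starts at hour 0 and finishes at hour 3.
Chilling needs all of lautering (finishes hour 3, plus 3-hour gap → hour 6); whirlpool (finishes hour 7). That puts its earliest start at hour 7; it finishes at 7 + 1 = hour 8.
Pitching has to wait for chilling (finishes hour 8, plus 2-hour gap → hour 10); lautering (finishes hour 3). The latest of these is hour 10, so pitching runs hour 10 to 10 + 1 = hour 11.
For conditioning: pitching (finishes hour 11); lautering (finishes hour 3). Taking the maximum gives a start of hour 11, and it finishes at 11 + 9 = hour 20.

Working backward from the deadline:
To finish by hour 26, packaging (duration 1) must start no later than hour 25.
Conditioning feeds into packaging (must start by hour 25); so conditioning must finish by hour 25 and therefore start by hour 16.
So conditioning can start as early as hour 11 and as late as hour 16, giving 16 − 11 = 5 hours of slack.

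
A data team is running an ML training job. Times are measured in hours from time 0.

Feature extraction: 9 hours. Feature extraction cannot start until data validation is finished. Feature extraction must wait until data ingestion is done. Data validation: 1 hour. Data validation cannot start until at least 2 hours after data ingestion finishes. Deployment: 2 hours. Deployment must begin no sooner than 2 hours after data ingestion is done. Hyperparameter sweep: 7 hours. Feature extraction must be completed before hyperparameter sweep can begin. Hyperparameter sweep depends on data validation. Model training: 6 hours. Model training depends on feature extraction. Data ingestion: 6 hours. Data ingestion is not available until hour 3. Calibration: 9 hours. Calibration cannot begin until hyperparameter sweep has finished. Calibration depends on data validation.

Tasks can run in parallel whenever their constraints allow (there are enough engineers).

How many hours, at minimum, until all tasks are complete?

After its own release at hour 3, data ingestion can start at hour 3 and finishes at hour 9.
Deployment cannot begin until data ingestion (finishes hour 9, plus 2-hour gap → hour 11). It runs from hour 11 to 11 + 2 = hour 13.
Data validation waits on data ingestion (finishes hour 9, plus 2-hour gap → hour 11), so it starts at hour 11 and finishes at 11 + 1 = hour 12.
Feature extraction needs all of data validation (finishes hour 12); data ingestion (finishes hour 9). That puts its earliest start at hour 12; it finishes at 12 + 9 = hour 21.
After feature extraction (finishes hour 21), model training can start at hour 21 and finishes at hour 27.
Hyperparameter sweep has to wait for feature extraction (finishes hour 21); data validation (finishes hour 12). The latest of these is hour 21, so hyperparameter sweep runs hour 21 to 21 + 7 = hour 28.
Calibration has to wait for hyperparameter sweep (finishes hour 28); data validation (finishes hour 12). The latest of these is hour 28, so calibration runs hour 28 to 28 + 9 = hour 37.
All tasks are finished once the last one completes. Finish times: Data ingestion at 9, Data validation at 12, Feature extraction at 21, Hyperparameter sweep at 28, Model training at 27, Calibration at 37, Deployment at 13. The latest is hour 37.

37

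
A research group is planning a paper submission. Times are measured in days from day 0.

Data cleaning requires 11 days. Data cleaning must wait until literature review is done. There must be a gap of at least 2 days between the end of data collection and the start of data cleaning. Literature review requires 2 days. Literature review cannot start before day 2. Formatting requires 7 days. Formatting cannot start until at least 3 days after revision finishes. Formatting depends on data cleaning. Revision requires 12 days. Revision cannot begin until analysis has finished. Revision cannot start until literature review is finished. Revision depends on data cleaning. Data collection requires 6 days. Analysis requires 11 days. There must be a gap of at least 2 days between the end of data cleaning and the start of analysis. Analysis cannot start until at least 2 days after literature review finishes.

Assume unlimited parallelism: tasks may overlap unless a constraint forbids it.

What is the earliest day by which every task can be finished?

54

Data collection has no prerequisites, so it starts at day 0 and finishes at day 6.
Literature review cannot begin until its own release at day 2. It runs from day 2 to 2 + 2 = day 4.
For data cleaning: literature review (finishes day 4); data collection (finishes day 6, plus 2-day gap → day 8). Taking the maximum gives a start of day 8, and it finishes at 8 + 11 = day 19.
For analysis: data cleaning (finishes day 19, plus 2-day gap → day 21); literature review (finishes day 4, plus 2-day gap → day 6). Taking the maximum gives a start of day 21, and it finishes at 21 + 11 = day 32.
Revision needs all of analysis (finishes day 32); literature review (finishes day 4); data cleaning (finishes day 19). That puts its earliest start at day 32; it finishes at 32 + 12 = day 44.
Formatting has to wait for revision (finishes day 44, plus 3-day gap → day 47); data cleaning (finishes day 19). The latest of these is day 47, so formatting runs day 47 to 47 + 7 = day 54.
All tasks are finished once the last one completes. Finish times: Literature review at 4, Data collection at 6, Data cleaning at 19, Analysis at 32, Revision at 44, Formatting at 54. The latest is day 54.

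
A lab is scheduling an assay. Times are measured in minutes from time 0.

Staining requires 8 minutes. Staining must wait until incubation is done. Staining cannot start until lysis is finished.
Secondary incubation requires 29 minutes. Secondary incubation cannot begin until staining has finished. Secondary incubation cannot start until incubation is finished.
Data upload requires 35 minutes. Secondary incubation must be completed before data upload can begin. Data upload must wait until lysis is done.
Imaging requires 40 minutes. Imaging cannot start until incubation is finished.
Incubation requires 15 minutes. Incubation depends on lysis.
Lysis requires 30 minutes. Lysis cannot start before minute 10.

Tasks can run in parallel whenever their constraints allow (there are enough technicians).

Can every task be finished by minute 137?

Yes

Lysis waits on its own release at minute 10, so it starts at minute 10 and finishes at 10 + 30 = minute 40.
Incubation cannot begin until lysis (finishes minute 40). It runs from minute 40 to 40 + 15 = minute 55.
After incubation (finishes minute 55), imaging can start at minute 55 and finishes at minute 95.
Staining has to wait for incubation (finishes minute 55); lysis (finishes minute 40). The latest of these is minute 55, so staining runs minute 55 to 55 + 8 = minute 63.
Secondary incubation cannot start until staining (finishes minute 63); incubation (finishes minute 55). The controlling bound is minute 63, so secondary incubation finishes at 63 + 29 = minute 92.
For data upload: secondary incubation (finishes minute 92); lysis (finishes minute 40). Taking the maximum gives a start of minute 92, and it finishes at 92 + 35 = minute 127.
Every task is finished by minute 127, which is no later than the deadline of 137, so the schedule is feasible.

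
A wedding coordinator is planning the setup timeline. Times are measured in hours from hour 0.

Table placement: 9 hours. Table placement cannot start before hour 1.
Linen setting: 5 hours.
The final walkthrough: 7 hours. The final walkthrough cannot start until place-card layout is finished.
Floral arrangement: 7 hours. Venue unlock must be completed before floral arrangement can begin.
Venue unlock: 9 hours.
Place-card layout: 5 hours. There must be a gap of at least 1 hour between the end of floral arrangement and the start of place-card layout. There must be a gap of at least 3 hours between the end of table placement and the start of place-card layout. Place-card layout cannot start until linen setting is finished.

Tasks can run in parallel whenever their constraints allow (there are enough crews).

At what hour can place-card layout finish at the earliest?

22

Linen setting can start immediately at hour 0; it finishes at hour 5.
Table placement waits on its own release at hour 1, so it starts at hour 1 and finishes at 1 + 9 = hour 10.
Venue unlock can start immediately at hour 0; it finishes at hour 9.
Floral arrangement waits on venue unlock (finishes hour 9), so it starts at hour 9 and finishes at 9 + 7 = hour 16.
Place-card layout cannot start until floral arrangement (finishes hour 16, plus 1-hour gap → hour 17); table placement (finishes hour 10, plus 3-hour gap → hour 13); linen setting (finishes hour 5). The controlling bound is hour 17, so place-card layout finishes at 17 + 5 = hour 22.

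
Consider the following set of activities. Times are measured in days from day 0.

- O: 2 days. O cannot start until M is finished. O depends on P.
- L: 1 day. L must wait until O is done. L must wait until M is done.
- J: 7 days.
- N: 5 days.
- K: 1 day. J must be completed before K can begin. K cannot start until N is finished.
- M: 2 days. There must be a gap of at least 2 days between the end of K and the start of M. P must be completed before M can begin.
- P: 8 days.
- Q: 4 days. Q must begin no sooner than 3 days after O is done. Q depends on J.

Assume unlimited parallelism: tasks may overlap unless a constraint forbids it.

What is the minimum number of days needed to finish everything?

P can start immediately at day 0; it finishes at day 8.
Nothing blocks N, so it runs from day 0 to day 5.
Nothing blocks J, so it runs from day 0 to day 7.
K has to wait for J (finishes day 7); N (finishes day 5). The latest of these is day 7, so K runs day 7 to 7 + 1 = day 8.
M cannot start until K (finishes day 8, plus 2-day gap → day 10); P (finishes day 8). The controlling bound is day 10, so M finishes at 10 + 2 = day 12.
O has to wait for M (finishes day 12); P (finishes day 8). The latest of these is day 12, so O runs day 12 to 12 + 2 = day 14.
Q cannot start until O (finishes day 14, plus 3-day gap → day 17); J (finishes day 7). The controlling bound is day 17, so Q finishes at 17 + 4 = day 21.
L cannot start until O (finishes day 14); M (finishes day 12). The controlling bound is day 14, so L finishes at 14 + 1 = day 15.
All tasks are finished once the last one completes. Finish times: J at 7, K at 8, L at 15, M at 12, N at 5, O at 14, P at 8, Q at 21. The latest is day 21.

21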